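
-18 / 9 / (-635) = 0.00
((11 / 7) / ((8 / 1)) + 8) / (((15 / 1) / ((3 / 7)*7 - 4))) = -153 / 280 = -0.55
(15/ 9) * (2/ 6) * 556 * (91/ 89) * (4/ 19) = 1011920/ 15219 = 66.49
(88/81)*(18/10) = 88/45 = 1.96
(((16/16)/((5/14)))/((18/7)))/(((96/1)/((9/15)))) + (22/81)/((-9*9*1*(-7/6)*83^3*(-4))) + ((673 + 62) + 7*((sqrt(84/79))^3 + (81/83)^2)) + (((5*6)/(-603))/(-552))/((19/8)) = 1176*sqrt(1659)/6241 + 152068801473498855577/205034680984845600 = 749.35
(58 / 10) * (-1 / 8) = -29 / 40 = -0.72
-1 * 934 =-934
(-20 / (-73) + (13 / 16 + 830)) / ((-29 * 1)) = -970709 / 33872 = -28.66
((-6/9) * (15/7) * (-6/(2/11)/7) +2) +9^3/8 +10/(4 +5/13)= 2282225/22344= 102.14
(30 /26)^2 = 225 /169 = 1.33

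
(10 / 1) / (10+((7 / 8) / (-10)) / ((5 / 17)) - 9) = 4000 / 281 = 14.23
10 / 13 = 0.77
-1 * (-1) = 1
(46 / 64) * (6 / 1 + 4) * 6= 345 / 8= 43.12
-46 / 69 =-2 / 3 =-0.67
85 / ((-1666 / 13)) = -65 / 98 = -0.66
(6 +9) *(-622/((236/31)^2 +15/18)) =-53796780/338981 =-158.70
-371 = -371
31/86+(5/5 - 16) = -1259/86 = -14.64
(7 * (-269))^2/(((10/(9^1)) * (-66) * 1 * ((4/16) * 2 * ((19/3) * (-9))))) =3545689/2090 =1696.50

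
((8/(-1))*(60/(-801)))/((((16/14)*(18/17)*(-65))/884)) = -16184/2403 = -6.73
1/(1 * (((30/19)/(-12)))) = -38/5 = -7.60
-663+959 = 296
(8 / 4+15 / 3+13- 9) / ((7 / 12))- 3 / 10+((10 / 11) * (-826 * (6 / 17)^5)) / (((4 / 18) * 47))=933319449231 / 51384624830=18.16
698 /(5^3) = 698 /125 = 5.58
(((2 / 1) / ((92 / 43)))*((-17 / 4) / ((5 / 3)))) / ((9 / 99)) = -24123 / 920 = -26.22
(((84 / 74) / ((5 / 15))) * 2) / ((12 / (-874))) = -18354 / 37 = -496.05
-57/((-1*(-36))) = -19/12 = -1.58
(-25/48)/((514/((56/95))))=-35/58596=-0.00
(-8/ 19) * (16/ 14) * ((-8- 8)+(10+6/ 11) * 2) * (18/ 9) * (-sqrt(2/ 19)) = 1.59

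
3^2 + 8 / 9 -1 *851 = -7570 / 9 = -841.11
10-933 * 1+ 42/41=-37801/41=-921.98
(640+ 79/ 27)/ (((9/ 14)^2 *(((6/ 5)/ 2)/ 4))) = 10371.48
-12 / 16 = -3 / 4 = -0.75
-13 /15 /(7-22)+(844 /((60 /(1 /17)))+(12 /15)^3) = 26722 /19125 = 1.40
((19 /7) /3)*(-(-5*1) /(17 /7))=95 /51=1.86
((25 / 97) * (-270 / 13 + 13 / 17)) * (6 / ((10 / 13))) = -66315 / 1649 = -40.22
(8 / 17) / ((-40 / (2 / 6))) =-0.00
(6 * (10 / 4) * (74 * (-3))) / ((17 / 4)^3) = -213120 / 4913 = -43.38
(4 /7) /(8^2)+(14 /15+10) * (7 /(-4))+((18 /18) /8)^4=-8224919 /430080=-19.12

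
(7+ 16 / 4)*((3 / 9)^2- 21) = -2068 / 9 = -229.78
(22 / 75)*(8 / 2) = 88 / 75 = 1.17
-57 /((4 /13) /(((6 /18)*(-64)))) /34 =1976 /17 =116.24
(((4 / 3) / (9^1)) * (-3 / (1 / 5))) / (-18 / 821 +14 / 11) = -45155 / 25416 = -1.78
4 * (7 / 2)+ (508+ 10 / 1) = 532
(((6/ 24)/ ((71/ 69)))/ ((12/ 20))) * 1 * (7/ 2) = 805/ 568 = 1.42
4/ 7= 0.57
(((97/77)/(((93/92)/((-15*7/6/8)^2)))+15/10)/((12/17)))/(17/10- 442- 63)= -41533805/1977123456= -0.02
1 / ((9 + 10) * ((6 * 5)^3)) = 1 / 513000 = 0.00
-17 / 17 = -1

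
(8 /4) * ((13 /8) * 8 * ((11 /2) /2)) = 143 /2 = 71.50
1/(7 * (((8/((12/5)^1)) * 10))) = 3/700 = 0.00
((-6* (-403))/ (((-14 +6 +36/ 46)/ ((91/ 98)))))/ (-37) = 361491/ 42994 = 8.41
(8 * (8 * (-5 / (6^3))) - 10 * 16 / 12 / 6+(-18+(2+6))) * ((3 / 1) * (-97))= 35890 / 9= 3987.78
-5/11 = -0.45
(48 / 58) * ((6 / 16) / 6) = 3 / 58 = 0.05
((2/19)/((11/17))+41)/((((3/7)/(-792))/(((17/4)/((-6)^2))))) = -1023757/114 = -8980.32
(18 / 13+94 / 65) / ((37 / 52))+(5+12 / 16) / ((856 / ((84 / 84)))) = 3.99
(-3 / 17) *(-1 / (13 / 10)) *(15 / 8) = 225 / 884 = 0.25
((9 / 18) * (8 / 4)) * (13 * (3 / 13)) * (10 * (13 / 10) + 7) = 60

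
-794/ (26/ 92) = -2809.54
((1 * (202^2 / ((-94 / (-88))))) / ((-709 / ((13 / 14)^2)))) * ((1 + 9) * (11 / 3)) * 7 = -11923.71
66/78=11/13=0.85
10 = 10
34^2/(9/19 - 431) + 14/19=-75699/38855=-1.95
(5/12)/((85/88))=22/51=0.43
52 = 52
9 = 9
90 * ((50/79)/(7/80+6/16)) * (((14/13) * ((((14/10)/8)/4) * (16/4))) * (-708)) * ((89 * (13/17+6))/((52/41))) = -65510898390000/8397779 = -7800979.09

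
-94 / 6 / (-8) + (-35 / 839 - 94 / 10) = -753427 / 100680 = -7.48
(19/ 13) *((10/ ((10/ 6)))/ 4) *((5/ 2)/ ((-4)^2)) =285/ 832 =0.34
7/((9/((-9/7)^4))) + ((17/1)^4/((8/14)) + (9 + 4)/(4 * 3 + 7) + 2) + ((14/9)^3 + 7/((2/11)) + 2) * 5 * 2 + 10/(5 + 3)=696530561480/4750893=146610.45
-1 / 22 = -0.05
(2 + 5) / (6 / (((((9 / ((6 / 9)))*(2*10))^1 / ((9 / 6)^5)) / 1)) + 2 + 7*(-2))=-1120 / 1893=-0.59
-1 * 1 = -1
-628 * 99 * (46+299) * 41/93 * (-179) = 1692652755.48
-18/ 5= -3.60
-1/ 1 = -1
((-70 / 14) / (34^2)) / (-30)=1 / 6936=0.00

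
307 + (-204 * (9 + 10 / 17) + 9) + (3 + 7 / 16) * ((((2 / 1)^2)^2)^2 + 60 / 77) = -21205 / 28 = -757.32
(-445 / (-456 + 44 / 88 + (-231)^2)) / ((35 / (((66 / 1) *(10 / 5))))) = -23496 / 740677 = -0.03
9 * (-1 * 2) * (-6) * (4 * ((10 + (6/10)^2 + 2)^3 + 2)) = 12759067728/15625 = 816580.33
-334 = -334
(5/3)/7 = 5/21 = 0.24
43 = 43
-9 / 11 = -0.82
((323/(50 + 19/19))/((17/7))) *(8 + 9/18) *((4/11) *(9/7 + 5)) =152/3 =50.67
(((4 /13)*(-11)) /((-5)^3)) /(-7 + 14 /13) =-4 /875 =-0.00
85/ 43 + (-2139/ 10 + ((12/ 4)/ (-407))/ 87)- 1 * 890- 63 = -5912323781/ 5075290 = -1164.92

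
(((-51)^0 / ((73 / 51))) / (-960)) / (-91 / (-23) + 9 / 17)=-6647 / 40973440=-0.00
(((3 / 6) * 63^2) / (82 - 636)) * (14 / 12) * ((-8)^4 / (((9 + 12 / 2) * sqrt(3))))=-526848 * sqrt(3) / 1385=-658.86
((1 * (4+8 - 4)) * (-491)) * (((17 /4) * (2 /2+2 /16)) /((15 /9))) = -225369 /20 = -11268.45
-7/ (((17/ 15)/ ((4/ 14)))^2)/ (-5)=180/ 2023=0.09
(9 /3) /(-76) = -3 /76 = -0.04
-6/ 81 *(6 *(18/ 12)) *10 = -20/ 3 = -6.67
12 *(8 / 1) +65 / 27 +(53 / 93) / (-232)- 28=13671515 / 194184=70.40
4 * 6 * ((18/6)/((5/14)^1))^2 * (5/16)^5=165375/32768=5.05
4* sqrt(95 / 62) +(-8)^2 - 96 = -27.05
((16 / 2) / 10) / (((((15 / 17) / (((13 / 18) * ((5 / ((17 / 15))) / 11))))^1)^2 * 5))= 169 / 9801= 0.02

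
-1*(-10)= 10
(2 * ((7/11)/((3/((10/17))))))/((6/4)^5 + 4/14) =6272/198033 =0.03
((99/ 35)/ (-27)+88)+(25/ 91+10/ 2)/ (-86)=5155411/ 58695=87.83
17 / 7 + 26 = 199 / 7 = 28.43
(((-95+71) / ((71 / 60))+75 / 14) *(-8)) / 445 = 11868 / 44233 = 0.27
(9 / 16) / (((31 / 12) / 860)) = 5805 / 31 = 187.26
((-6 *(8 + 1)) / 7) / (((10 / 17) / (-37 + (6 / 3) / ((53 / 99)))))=809217 / 1855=436.24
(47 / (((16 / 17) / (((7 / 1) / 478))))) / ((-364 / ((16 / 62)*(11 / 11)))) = -799 / 1541072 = -0.00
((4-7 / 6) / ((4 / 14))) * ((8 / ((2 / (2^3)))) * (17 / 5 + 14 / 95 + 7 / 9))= 3520496 / 2565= 1372.51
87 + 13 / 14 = 1231 / 14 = 87.93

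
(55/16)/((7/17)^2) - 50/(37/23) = -10.81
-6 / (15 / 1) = -2 / 5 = -0.40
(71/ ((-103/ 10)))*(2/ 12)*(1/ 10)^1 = -71/ 618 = -0.11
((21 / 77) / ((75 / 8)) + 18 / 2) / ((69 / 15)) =2483 / 1265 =1.96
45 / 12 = 15 / 4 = 3.75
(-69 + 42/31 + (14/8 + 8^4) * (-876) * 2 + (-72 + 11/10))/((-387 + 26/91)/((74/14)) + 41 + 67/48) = 1976344280952/8469355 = 233352.40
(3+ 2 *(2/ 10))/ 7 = 17/ 35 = 0.49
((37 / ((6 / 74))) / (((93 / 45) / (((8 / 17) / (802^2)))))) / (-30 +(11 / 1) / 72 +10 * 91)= 985680 / 5370193330117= 0.00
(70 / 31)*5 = 350 / 31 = 11.29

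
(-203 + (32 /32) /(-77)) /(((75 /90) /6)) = -1461.69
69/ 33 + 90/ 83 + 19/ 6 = 34741/ 5478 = 6.34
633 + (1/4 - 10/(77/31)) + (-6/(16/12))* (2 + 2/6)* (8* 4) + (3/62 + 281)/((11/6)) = 4263403/9548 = 446.52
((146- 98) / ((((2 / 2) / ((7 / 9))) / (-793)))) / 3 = -88816 / 9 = -9868.44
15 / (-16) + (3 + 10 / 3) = 259 / 48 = 5.40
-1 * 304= -304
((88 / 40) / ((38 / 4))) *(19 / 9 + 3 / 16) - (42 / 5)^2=-70.03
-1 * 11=-11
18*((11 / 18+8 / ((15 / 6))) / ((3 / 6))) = 686 / 5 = 137.20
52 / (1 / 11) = 572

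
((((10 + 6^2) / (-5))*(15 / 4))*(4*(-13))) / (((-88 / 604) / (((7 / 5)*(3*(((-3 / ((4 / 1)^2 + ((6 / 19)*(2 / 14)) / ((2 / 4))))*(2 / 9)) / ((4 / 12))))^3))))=60226290886671 / 67377365000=893.87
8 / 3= 2.67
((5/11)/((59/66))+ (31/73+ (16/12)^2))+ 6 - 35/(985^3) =64538607042484/7408939839975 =8.71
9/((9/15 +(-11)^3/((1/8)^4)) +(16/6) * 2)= -135/81776551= -0.00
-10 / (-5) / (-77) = -2 / 77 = -0.03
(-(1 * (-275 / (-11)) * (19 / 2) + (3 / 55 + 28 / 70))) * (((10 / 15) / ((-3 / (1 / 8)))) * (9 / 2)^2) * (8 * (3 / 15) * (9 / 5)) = 84807 / 220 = 385.49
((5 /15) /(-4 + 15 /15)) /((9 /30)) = -10 /27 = -0.37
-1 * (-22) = 22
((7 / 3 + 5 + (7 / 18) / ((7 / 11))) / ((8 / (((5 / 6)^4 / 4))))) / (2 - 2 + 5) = 17875 / 746496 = 0.02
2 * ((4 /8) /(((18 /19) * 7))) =19 /126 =0.15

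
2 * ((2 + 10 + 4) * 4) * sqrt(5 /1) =128 * sqrt(5) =286.22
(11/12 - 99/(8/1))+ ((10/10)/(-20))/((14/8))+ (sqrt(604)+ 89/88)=-48397/4620+ 2 * sqrt(151)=14.10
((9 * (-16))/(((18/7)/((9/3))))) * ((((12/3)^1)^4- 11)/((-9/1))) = 13720/3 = 4573.33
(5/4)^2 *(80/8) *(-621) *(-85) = 6598125/8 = 824765.62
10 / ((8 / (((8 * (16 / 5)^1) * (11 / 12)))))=88 / 3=29.33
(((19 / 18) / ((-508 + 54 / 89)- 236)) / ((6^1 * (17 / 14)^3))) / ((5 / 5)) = -580013 / 4388227731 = -0.00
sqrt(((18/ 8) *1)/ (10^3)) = 3 *sqrt(10)/ 200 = 0.05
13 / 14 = 0.93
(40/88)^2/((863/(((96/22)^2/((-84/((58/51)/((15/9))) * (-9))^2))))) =53824/14493072943503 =0.00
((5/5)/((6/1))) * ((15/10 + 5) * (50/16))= 3.39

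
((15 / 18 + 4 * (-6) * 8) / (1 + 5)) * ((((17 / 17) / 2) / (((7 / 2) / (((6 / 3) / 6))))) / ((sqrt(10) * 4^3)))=-1147 * sqrt(10) / 483840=-0.01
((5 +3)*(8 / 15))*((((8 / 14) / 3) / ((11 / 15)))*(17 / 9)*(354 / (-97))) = -513536 / 67221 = -7.64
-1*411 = -411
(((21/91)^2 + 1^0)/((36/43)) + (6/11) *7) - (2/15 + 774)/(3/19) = -91049511/18590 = -4897.77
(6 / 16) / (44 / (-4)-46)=-1 / 152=-0.01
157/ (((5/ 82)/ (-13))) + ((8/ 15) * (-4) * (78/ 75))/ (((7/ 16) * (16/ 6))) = -29290014/ 875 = -33474.30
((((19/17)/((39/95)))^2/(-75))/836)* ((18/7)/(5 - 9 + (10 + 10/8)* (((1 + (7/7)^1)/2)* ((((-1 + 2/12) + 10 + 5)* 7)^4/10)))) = -1316928/471349574631804869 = -0.00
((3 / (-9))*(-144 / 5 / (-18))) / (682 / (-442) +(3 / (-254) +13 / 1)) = -449072 / 9636975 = -0.05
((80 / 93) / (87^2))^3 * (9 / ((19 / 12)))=0.00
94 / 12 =47 / 6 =7.83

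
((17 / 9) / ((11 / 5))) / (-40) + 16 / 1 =12655 / 792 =15.98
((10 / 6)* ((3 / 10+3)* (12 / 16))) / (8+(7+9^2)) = 11 / 256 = 0.04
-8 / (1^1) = -8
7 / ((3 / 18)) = 42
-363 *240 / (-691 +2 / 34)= 740520 / 5873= 126.09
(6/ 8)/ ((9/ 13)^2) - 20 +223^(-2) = -99010331/ 5370732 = -18.44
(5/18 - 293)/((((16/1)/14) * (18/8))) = -36883/324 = -113.84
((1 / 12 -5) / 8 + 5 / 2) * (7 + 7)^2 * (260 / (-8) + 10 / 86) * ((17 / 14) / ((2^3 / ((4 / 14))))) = -8569445 / 16512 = -518.98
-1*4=-4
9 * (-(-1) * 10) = 90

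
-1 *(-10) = 10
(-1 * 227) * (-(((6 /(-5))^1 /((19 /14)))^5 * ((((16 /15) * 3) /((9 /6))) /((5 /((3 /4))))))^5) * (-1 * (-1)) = -9516076916656683108556777907013858019262844503970545664 /270888255001791082138107188163846149109303951263427734375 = -0.04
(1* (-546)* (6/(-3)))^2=1192464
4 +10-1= 13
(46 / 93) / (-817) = -46 / 75981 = -0.00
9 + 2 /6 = 28 /3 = 9.33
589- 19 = 570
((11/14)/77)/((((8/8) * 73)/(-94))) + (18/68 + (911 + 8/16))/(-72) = -13875257/1094562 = -12.68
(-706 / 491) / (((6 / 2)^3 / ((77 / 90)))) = -27181 / 596565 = -0.05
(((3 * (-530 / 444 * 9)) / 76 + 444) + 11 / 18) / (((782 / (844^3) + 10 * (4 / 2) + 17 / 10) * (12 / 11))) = 11616191303695055 / 619079178475647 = 18.76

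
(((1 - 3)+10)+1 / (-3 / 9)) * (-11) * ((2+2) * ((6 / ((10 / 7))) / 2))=-462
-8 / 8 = -1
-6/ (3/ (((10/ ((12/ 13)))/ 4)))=-65/ 12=-5.42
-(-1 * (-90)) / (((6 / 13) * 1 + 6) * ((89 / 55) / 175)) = -268125 / 178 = -1506.32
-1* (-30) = 30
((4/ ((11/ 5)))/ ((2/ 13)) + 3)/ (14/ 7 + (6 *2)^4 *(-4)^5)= -163/ 233570282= -0.00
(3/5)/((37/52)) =0.84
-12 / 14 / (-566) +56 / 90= 55603 / 89145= 0.62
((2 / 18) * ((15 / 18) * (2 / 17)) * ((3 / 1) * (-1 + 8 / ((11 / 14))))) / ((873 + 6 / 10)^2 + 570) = 12625 / 32134653342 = 0.00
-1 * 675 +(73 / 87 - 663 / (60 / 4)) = -312487 / 435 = -718.36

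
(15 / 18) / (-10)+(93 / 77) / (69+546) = -15413 / 189420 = -0.08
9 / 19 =0.47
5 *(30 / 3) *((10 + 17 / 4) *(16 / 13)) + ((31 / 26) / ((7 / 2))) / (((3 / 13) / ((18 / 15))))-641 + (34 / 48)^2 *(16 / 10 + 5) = 21054281 / 87360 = 241.01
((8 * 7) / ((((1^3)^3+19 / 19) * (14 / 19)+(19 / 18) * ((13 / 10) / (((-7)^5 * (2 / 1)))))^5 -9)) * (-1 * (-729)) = -819685144548162326214689315371147240243200000 / 41168275873761466367356842857410943945893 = -19910.60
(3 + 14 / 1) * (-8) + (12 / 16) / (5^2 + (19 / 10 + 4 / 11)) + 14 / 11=-8887221 / 65978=-134.70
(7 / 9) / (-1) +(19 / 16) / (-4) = -619 / 576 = -1.07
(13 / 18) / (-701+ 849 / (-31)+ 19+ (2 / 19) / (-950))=-3637075 / 3572438508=-0.00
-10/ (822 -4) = -5/ 409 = -0.01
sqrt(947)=30.77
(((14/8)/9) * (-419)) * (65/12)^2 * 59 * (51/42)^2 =-30184959025/145152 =-207954.14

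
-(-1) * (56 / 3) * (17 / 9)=952 / 27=35.26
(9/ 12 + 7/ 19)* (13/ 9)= 1105/ 684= 1.62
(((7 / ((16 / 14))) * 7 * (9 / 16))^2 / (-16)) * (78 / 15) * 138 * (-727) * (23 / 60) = 47643833051451 / 6553600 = 7269871.99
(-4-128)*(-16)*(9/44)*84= 36288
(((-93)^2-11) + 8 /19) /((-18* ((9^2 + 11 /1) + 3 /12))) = -109420 /21033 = -5.20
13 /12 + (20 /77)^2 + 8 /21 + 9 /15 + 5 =7.13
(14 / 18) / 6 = 0.13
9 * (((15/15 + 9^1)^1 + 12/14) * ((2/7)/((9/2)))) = 304/49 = 6.20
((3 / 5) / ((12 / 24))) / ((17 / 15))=18 / 17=1.06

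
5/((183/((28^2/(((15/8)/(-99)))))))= -68992/61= -1131.02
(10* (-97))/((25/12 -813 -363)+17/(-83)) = 193224/233885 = 0.83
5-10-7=-12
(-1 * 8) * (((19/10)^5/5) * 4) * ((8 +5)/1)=-32189287/15625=-2060.11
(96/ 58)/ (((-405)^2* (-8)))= -2/ 1585575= -0.00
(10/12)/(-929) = -5/5574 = -0.00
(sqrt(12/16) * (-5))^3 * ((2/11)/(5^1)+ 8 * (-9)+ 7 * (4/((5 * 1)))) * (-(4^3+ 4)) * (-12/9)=3102500 * sqrt(3)/11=488517.06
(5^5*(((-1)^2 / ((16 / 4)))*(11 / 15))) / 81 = 6875 / 972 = 7.07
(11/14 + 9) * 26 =1781/7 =254.43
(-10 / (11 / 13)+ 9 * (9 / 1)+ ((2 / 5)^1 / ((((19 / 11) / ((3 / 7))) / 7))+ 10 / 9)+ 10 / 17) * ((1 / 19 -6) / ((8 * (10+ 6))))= -1293162169 / 388840320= -3.33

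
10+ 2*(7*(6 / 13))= 214 / 13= 16.46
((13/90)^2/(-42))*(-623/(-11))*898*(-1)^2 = -6753409/267300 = -25.27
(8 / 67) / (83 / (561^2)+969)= 629442 / 5108159261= 0.00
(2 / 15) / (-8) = -1 / 60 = -0.02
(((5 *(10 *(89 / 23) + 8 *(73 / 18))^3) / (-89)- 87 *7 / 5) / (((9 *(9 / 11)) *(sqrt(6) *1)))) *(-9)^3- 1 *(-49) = 49 + 883475396867173 *sqrt(6) / 2631357090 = 822462.62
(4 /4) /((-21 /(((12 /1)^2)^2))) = -6912 /7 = -987.43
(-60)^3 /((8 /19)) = -513000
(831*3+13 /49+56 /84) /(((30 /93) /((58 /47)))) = 329580592 /34545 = 9540.62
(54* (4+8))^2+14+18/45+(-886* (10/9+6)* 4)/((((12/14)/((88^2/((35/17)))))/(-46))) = 686833762648/135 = 5087657501.10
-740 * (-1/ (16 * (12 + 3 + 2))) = 185/ 68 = 2.72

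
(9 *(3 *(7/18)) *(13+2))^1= 315/2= 157.50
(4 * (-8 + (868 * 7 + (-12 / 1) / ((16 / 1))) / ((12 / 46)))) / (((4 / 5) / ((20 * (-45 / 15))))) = -6984137.50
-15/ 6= -5/ 2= -2.50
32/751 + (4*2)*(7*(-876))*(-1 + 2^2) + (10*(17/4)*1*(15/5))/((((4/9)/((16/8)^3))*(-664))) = -73389085849/498664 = -147171.41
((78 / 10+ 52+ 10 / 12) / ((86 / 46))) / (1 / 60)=83674 / 43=1945.91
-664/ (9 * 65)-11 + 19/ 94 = -656191/ 54990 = -11.93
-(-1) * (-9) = -9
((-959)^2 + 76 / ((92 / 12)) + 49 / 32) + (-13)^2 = 677018023 / 736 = 919861.44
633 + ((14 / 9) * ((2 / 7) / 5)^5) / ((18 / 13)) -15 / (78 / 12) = 4982967877283 / 7900790625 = 630.69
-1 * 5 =-5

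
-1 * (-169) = 169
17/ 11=1.55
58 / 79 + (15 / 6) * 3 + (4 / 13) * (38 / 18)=164225 / 18486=8.88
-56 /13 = -4.31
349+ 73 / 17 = 353.29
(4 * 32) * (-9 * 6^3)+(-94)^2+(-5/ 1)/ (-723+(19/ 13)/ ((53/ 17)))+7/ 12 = -239995.41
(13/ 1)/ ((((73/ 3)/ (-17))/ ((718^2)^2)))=-176202191403888/ 73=-2413728649368.33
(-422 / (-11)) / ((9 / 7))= 2954 / 99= 29.84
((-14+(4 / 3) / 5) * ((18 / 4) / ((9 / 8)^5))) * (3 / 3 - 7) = 6750208 / 32805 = 205.77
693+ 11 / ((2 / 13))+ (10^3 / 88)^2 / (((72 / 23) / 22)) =662117 / 396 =1672.01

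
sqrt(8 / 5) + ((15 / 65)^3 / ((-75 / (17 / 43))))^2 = 23409 / 5577981150625 + 2 * sqrt(10) / 5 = 1.26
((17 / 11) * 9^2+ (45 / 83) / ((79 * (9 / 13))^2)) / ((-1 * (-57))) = 6419620474 / 2923090929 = 2.20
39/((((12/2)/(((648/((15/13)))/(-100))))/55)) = -50193/25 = -2007.72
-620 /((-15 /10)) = 1240 /3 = 413.33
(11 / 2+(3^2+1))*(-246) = -3813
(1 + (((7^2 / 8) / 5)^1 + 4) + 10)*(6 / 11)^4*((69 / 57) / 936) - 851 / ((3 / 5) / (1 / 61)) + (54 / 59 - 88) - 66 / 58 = -229494678407011 / 2058761810820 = -111.47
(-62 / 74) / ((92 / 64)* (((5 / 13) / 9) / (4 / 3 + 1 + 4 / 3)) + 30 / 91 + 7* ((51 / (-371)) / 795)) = -20919858960 / 8619601733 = -2.43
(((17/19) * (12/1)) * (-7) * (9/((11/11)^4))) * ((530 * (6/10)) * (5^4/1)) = -2554335000/19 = -134438684.21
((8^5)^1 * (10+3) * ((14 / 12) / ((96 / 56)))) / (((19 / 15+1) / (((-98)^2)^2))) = 601649682350080 / 51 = 11797052595099.61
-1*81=-81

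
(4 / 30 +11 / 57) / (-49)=-31 / 4655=-0.01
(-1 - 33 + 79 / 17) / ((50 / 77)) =-38423 / 850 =-45.20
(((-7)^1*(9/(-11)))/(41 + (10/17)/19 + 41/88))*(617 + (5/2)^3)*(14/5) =68657526/280835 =244.48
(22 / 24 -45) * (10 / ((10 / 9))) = -1587 / 4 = -396.75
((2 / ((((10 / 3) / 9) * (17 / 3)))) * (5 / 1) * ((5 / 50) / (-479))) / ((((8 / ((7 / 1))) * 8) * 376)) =-567 / 1959531520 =-0.00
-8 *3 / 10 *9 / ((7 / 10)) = -216 / 7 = -30.86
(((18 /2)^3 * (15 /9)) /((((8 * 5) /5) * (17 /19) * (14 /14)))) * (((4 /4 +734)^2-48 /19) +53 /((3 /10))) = 12475114155 /136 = 91728780.55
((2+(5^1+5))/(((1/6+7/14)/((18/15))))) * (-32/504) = -48/35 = -1.37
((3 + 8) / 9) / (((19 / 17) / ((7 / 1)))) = 1309 / 171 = 7.65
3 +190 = 193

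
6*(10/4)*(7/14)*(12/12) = 15/2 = 7.50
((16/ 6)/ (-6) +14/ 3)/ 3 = 38/ 27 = 1.41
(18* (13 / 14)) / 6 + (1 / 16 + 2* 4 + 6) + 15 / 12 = 2027 / 112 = 18.10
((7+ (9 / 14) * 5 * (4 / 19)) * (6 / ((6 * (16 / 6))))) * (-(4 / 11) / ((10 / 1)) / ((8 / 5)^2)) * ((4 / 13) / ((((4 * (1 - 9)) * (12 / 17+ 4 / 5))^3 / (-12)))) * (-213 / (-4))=-6010002275625 / 83646446594686976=-0.00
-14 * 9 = -126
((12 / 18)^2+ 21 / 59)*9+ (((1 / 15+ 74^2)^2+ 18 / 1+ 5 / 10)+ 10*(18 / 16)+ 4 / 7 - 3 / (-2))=11146296196937 / 371700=29987345.16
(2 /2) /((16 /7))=7 /16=0.44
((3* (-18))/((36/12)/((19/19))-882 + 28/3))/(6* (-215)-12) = -27/566153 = -0.00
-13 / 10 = -1.30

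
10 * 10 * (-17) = -1700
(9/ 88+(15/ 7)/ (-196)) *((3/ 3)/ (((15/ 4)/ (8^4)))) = 1882112/ 18865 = 99.77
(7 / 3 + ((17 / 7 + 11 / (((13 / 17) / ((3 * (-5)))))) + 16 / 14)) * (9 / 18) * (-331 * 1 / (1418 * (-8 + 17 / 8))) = -806978 / 193557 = -4.17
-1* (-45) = 45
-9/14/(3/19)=-4.07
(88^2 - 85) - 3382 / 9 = 65549 / 9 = 7283.22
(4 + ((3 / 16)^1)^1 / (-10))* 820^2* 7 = 37477895 / 2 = 18738947.50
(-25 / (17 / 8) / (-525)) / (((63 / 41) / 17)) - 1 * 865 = -1144067 / 1323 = -864.75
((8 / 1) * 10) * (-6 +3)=-240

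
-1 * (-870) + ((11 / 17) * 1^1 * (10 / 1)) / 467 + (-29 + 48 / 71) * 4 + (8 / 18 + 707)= 7427727239 / 5073021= 1464.16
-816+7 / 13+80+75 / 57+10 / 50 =-906423 / 1235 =-733.95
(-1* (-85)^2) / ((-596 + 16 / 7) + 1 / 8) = 404600 / 33241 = 12.17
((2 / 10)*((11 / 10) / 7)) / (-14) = -11 / 4900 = -0.00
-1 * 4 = -4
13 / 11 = 1.18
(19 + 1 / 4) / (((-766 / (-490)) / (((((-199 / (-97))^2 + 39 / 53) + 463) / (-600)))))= -176088366223 / 18335355936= -9.60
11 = 11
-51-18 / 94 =-2406 / 47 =-51.19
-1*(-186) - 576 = -390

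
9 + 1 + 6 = 16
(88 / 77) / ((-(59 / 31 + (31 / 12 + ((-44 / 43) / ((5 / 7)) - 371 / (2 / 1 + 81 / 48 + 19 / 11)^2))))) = 581108446560 / 4881097311643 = 0.12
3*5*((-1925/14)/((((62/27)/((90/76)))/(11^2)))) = -606436875/4712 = -128700.53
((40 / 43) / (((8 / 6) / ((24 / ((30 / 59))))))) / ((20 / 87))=143.25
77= 77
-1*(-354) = 354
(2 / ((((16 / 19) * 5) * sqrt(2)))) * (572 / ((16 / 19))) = 51623 * sqrt(2) / 320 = 228.14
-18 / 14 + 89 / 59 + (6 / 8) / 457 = 169415 / 754964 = 0.22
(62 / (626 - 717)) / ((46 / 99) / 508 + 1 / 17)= -26503884 / 2323867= -11.41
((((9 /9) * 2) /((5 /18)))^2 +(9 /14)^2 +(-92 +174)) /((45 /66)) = 7236251 /36750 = 196.90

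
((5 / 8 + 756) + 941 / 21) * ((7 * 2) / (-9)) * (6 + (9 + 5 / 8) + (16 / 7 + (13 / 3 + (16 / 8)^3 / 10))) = -2606245837 / 90720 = -28728.46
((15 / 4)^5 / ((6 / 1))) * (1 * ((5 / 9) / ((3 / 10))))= 228.88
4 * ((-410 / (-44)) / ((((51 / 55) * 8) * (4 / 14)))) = 7175 / 408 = 17.59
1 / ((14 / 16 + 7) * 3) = 8 / 189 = 0.04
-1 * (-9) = 9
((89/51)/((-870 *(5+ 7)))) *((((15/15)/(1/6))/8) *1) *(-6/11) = 89/1301520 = 0.00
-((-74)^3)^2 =-164206490176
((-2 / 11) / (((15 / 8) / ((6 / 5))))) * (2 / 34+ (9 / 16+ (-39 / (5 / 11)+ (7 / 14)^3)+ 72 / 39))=2942218 / 303875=9.68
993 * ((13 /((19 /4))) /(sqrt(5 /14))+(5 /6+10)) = 15305.06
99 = 99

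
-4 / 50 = -2 / 25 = -0.08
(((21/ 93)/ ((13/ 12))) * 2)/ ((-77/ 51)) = -1224/ 4433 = -0.28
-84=-84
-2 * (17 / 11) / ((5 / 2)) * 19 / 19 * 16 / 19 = -1088 / 1045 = -1.04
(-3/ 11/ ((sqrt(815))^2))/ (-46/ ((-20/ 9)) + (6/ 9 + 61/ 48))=-48/ 3247123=-0.00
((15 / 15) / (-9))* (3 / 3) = -1 / 9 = -0.11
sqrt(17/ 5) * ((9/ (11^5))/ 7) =9 * sqrt(85)/ 5636785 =0.00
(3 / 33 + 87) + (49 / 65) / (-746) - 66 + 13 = 18183211 / 533390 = 34.09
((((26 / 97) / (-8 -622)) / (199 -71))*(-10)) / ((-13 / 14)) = -1 / 27936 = -0.00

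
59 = 59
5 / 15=1 / 3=0.33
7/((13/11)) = 77/13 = 5.92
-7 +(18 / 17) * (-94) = -1811 / 17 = -106.53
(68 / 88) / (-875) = -0.00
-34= -34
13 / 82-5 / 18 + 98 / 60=5587 / 3690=1.51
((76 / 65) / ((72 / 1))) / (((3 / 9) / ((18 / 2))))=57 / 130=0.44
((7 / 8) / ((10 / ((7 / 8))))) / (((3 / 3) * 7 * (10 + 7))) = 7 / 10880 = 0.00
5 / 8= 0.62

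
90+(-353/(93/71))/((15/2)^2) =1782998/20925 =85.21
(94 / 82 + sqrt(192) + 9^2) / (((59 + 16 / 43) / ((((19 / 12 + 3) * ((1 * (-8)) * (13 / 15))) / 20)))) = -2.57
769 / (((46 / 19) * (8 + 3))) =14611 / 506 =28.88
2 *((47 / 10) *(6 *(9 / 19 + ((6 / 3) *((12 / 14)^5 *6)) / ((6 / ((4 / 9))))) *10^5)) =1593813240000 / 319333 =4991069.64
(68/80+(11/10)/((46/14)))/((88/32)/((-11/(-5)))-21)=-109/1817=-0.06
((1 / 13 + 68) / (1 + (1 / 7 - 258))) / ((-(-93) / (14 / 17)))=-14455 / 6159049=-0.00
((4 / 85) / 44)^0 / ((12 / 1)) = 1 / 12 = 0.08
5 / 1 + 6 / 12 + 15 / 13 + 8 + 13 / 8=1693 / 104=16.28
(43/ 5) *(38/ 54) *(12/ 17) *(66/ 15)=71896/ 3825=18.80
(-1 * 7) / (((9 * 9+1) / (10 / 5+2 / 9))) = -70 / 369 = -0.19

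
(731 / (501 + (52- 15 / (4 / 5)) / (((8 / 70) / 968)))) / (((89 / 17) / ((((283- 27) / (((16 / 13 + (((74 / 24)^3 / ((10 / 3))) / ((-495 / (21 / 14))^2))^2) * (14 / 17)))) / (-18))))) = -15368332871500038144000000 / 2213021909009001458550852187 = -0.01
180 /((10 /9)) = 162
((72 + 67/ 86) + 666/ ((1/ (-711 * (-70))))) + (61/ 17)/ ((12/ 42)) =24230387802/ 731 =33146905.34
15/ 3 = 5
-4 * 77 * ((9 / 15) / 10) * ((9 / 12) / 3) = -231 / 50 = -4.62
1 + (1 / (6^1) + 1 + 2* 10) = 22.17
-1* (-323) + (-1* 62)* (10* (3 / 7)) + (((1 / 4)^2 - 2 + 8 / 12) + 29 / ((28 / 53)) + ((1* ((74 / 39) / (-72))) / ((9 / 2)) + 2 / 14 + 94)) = 72546469 / 353808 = 205.04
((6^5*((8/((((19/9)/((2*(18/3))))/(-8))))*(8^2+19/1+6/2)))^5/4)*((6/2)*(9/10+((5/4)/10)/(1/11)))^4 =-715356968387269927071676666190158517029843457821114368/1547561875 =-462247732994372148817427200000000000000000000.00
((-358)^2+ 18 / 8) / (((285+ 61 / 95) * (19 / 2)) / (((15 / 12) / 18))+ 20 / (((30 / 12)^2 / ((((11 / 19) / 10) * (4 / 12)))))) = 146109525 / 44546528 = 3.28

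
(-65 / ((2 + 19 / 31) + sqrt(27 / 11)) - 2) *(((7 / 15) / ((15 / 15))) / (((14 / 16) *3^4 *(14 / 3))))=-69919 / 1213380 + 12493 *sqrt(33) / 2184084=-0.02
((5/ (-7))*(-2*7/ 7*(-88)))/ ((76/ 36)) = -7920/ 133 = -59.55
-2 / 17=-0.12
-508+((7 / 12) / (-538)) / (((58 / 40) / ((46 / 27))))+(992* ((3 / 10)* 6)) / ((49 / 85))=80175549359 / 30962169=2589.47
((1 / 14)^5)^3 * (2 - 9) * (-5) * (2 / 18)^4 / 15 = 1 / 437435260694916857856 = 0.00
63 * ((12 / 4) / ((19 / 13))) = 2457 / 19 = 129.32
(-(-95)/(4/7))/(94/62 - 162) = -1.04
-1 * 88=-88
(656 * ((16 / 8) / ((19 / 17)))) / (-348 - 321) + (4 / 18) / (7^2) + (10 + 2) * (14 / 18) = 14169278 / 1868517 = 7.58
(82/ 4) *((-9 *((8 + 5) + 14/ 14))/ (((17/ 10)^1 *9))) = -168.82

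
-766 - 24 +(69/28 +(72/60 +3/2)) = -109877/140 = -784.84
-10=-10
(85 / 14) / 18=85 / 252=0.34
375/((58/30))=193.97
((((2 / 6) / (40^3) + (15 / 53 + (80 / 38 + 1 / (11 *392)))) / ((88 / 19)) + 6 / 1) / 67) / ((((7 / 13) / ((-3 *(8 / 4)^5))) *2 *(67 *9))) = -40883980056049 / 2843789544288000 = -0.01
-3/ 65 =-0.05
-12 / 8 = -3 / 2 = -1.50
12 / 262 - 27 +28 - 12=-1435 / 131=-10.95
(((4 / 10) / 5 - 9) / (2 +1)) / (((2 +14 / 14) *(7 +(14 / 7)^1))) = -223 / 2025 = -0.11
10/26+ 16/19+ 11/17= 7868/4199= 1.87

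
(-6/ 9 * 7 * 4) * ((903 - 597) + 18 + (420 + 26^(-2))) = -7041230/ 507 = -13888.03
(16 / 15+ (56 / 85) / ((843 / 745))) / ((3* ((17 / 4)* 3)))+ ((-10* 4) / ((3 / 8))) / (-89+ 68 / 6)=134012832 / 94608485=1.42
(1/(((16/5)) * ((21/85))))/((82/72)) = 1.11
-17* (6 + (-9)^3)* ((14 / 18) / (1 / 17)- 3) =376924 / 3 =125641.33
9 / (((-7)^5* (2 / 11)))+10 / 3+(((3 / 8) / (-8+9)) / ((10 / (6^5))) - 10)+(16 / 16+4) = 289.93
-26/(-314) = 13/157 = 0.08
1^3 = 1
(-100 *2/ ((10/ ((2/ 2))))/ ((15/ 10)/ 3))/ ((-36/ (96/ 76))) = 80/ 57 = 1.40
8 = 8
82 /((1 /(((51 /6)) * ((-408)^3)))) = -47338366464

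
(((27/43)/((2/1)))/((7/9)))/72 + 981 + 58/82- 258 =142901459/197456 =723.71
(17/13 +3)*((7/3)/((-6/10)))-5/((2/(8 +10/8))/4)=-25565/234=-109.25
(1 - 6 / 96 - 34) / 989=-23 / 688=-0.03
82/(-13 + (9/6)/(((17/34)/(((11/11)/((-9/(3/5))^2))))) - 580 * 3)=-3075/65737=-0.05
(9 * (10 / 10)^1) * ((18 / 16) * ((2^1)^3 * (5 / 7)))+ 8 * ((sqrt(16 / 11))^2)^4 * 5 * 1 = 24279685 / 102487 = 236.91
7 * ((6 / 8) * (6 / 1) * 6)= 189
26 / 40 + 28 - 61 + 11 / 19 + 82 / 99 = -1164067 / 37620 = -30.94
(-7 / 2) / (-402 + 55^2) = -7 / 5246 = -0.00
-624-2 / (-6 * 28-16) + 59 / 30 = -858391 / 1380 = -622.02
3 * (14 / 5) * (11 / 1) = 462 / 5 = 92.40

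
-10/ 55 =-2/ 11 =-0.18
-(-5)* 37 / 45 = 37 / 9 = 4.11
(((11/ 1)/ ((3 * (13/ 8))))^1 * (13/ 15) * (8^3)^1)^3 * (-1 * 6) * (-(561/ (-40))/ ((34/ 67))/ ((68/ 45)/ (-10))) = 4213135284109312/ 3825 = 1101473276891.32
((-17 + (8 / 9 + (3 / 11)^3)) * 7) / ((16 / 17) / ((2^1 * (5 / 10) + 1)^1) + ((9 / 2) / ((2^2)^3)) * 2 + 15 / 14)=-10275994624 / 153510885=-66.94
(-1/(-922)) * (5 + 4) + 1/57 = 1435/52554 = 0.03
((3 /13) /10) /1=3 /130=0.02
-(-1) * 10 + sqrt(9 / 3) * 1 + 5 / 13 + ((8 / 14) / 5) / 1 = sqrt(3) + 4777 / 455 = 12.23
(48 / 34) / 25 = 24 / 425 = 0.06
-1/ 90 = -0.01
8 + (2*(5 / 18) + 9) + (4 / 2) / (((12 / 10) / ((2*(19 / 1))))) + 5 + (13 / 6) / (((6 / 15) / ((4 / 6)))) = 179 / 2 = 89.50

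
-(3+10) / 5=-13 / 5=-2.60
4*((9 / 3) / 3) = 4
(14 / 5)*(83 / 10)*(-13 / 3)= -7553 / 75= -100.71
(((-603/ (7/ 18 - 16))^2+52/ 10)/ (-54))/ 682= -295549783/ 7269939270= -0.04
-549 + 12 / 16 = -2193 / 4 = -548.25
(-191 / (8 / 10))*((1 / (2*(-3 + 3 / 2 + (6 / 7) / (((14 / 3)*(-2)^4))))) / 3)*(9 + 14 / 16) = 3696805 / 14004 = 263.98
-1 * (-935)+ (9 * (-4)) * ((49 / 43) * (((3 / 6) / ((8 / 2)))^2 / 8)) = 5145799 / 5504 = 934.92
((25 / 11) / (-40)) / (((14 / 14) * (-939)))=5 / 82632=0.00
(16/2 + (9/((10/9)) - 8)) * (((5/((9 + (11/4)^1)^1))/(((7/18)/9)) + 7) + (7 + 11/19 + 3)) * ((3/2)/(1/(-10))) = -20830689/6251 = -3332.38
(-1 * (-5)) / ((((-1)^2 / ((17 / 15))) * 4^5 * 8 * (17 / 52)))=13 / 6144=0.00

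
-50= -50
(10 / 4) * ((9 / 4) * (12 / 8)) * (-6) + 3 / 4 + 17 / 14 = -2725 / 56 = -48.66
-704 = -704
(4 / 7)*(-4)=-16 / 7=-2.29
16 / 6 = 8 / 3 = 2.67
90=90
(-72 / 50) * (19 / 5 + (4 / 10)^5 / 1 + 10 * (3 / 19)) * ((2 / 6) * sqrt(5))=-3839796 * sqrt(5) / 1484375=-5.78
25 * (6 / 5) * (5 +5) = 300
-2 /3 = -0.67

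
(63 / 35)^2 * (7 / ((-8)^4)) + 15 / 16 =96567 / 102400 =0.94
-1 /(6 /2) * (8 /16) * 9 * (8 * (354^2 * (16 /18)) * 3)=-4010112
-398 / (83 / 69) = -330.87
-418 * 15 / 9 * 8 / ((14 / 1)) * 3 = -8360 / 7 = -1194.29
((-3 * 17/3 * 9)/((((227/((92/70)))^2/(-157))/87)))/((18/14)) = 491341548/9017575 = 54.49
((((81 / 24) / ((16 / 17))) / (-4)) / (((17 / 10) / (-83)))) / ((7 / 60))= 168075 / 448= 375.17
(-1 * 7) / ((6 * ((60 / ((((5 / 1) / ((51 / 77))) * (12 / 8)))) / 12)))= -539 / 204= -2.64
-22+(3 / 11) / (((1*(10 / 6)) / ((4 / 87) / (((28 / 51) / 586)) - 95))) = -329537 / 11165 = -29.52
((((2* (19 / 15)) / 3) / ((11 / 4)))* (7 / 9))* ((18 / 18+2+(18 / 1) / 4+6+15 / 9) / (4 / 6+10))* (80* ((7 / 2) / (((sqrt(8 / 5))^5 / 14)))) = 14826175* sqrt(10) / 114048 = 411.09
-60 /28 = -15 /7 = -2.14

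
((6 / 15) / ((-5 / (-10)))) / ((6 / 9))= 6 / 5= 1.20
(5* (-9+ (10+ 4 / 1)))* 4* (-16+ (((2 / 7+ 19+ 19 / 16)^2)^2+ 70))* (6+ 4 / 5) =2350545214464325 / 19668992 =119505118.23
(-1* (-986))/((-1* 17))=-58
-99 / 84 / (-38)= 33 / 1064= 0.03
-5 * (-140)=700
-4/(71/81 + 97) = -81/1982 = -0.04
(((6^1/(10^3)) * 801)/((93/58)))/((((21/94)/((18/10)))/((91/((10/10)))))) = 42578757/19375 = 2197.61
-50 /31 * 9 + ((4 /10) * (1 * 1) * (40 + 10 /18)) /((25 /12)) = -15646 /2325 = -6.73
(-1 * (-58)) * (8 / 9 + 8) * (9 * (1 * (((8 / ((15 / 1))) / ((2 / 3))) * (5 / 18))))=1031.11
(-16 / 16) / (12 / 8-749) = 2 / 1495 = 0.00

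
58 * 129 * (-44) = -329208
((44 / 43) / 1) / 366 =22 / 7869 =0.00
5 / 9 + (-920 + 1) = -8266 / 9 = -918.44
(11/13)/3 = 11/39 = 0.28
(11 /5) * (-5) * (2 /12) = -11 /6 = -1.83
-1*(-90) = 90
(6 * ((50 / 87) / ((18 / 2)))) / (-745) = -20 / 38889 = -0.00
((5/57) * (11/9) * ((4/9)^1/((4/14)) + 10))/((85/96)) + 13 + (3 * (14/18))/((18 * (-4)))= 3007033/209304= 14.37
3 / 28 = 0.11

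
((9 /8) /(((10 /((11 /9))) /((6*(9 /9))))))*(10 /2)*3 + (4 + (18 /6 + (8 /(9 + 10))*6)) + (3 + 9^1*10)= 17465 /152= 114.90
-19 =-19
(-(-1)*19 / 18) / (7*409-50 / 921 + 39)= 307 / 844008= 0.00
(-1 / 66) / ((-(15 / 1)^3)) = 1 / 222750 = 0.00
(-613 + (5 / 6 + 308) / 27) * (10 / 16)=-487265 / 1296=-375.98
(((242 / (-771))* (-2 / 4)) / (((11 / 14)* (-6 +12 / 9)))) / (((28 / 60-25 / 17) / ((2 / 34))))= 165 / 65792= 0.00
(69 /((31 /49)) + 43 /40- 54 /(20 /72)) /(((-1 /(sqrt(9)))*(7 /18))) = 2821041 /4340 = 650.01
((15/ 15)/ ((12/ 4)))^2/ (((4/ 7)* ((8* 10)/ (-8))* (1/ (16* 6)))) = -28/ 15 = -1.87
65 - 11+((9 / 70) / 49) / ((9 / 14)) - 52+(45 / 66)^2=292769 / 118580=2.47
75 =75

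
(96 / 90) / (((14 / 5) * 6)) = 4 / 63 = 0.06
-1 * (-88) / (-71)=-88 / 71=-1.24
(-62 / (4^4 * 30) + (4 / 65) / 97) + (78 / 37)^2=29410878149 / 6629026560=4.44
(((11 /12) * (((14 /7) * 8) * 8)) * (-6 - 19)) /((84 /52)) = -114400 /63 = -1815.87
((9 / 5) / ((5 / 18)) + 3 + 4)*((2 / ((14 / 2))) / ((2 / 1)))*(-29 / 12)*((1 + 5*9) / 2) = -224779 / 2100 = -107.04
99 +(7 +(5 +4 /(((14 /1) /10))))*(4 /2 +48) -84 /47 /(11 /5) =841.04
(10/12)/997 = 0.00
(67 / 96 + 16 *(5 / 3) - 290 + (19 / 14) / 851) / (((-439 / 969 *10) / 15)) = 145536948201 / 167367872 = 869.56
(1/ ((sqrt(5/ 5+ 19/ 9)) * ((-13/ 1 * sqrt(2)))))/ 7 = -3 * sqrt(14)/ 2548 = -0.00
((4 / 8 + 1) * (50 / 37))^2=5625 / 1369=4.11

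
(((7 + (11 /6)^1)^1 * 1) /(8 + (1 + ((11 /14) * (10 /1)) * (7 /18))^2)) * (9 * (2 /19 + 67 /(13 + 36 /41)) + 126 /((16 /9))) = 41.65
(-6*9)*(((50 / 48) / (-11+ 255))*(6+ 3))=-2025 / 976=-2.07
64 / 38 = 32 / 19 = 1.68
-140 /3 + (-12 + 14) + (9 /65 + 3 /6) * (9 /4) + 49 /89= -42.68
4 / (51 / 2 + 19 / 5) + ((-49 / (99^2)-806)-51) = -2460663218 / 2871693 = -856.87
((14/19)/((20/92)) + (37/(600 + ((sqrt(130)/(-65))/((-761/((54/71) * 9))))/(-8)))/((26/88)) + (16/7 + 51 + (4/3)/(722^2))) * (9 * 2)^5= 8975397495626496 * sqrt(130)/789391959054314707 + 4252905263453109301917505673856/39567057498429748819595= 107486013.30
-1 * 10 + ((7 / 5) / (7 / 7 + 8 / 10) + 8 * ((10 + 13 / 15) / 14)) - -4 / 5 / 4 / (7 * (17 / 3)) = -3.01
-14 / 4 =-7 / 2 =-3.50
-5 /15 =-1 /3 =-0.33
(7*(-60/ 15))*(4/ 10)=-56/ 5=-11.20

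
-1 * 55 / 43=-55 / 43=-1.28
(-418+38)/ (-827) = 380/ 827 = 0.46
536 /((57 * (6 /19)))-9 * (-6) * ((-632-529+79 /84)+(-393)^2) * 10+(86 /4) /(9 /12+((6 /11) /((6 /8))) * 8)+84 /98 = 1507103756563 /18207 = 82776061.77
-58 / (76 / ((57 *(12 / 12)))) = -87 / 2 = -43.50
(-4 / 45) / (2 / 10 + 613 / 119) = -119 / 7164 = -0.02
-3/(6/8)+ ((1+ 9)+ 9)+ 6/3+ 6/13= 227/13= 17.46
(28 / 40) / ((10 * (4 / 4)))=7 / 100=0.07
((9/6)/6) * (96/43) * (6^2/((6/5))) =16.74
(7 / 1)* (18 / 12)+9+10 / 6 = 127 / 6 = 21.17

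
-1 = -1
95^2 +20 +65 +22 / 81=737932 / 81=9110.27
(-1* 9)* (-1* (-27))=-243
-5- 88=-93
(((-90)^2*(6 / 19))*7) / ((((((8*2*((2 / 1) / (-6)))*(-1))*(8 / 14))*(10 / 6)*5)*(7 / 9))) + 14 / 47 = 6477835 / 7144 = 906.75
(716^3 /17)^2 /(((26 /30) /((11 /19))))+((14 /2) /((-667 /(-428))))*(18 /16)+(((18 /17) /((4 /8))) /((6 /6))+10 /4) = 14828182139620938016822 /47612461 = 311434902296290.42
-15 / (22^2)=-15 / 484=-0.03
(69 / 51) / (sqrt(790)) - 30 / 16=-15 / 8 + 23*sqrt(790) / 13430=-1.83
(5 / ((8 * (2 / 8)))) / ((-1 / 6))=-15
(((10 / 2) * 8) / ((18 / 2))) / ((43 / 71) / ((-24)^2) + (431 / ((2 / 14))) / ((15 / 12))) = 908800 / 493533143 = 0.00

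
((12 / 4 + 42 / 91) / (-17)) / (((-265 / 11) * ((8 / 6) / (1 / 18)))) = 33 / 93704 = 0.00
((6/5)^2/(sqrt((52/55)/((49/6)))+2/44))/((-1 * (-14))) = -2772/67415+1584 * sqrt(4290)/337075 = 0.27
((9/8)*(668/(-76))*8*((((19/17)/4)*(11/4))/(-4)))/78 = 5511/28288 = 0.19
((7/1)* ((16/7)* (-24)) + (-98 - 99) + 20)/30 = -187/10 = -18.70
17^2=289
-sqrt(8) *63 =-126 *sqrt(2) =-178.19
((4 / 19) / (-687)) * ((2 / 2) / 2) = -2 / 13053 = -0.00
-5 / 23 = -0.22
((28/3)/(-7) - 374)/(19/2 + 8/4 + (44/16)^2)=-18016/915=-19.69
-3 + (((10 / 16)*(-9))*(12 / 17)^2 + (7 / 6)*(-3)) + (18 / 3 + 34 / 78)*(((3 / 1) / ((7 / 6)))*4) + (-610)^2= 19574708365 / 52598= 372156.90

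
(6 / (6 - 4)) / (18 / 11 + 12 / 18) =99 / 76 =1.30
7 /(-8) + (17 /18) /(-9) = -635 /648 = -0.98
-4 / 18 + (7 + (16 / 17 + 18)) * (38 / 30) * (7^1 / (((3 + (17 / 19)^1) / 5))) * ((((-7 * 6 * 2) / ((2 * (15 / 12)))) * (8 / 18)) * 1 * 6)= -748887794 / 28305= -26457.79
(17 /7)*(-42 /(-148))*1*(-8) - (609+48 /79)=-1797999 /2923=-615.12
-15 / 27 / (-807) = 0.00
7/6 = 1.17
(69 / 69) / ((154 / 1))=1 / 154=0.01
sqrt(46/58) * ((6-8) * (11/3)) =-22 * sqrt(667)/87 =-6.53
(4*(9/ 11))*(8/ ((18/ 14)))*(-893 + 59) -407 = -191293/ 11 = -17390.27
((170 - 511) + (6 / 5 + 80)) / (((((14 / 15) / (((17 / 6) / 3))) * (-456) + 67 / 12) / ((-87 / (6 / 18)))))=-69163956 / 453953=-152.36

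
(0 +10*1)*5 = 50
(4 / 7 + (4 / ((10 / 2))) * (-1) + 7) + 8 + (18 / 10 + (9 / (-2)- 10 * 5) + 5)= -461 / 14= -32.93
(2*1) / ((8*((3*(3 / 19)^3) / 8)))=13718 / 81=169.36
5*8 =40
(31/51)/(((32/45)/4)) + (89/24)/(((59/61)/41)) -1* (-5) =1993339/12036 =165.61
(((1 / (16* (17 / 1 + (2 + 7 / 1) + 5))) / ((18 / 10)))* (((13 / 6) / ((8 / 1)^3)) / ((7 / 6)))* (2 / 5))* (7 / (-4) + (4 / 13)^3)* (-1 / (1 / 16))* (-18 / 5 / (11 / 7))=-15123 / 147530240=-0.00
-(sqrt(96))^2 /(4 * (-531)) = 8 /177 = 0.05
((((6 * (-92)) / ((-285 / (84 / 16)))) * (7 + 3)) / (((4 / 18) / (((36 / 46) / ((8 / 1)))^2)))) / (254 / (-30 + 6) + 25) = 0.30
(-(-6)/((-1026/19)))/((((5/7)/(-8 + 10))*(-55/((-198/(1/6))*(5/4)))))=-42/5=-8.40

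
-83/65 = -1.28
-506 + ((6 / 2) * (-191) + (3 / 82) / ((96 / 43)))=-2831253 / 2624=-1078.98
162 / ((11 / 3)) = 486 / 11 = 44.18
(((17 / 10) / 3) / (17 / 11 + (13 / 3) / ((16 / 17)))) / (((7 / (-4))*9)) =-352 / 60165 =-0.01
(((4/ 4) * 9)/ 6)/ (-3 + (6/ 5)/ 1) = -5/ 6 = -0.83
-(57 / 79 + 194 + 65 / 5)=-16410 / 79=-207.72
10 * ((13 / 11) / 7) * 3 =390 / 77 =5.06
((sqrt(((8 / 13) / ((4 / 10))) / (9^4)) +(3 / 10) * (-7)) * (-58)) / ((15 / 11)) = 2233 / 25 - 1276 * sqrt(65) / 15795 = 88.67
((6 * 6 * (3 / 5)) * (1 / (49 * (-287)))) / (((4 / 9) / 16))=-3888 / 70315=-0.06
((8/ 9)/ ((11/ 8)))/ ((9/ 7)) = 448/ 891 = 0.50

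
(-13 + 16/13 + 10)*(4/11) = -92/143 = -0.64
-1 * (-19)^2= -361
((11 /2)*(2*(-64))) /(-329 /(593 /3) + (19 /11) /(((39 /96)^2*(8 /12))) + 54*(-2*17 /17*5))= 776080448 /579817701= 1.34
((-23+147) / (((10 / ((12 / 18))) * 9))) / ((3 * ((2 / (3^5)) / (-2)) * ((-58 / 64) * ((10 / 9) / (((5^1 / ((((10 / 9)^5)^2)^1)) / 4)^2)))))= 10175965989230649406437 / 725000000000000000000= 14.04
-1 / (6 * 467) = -1 / 2802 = -0.00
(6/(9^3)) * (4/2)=4/243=0.02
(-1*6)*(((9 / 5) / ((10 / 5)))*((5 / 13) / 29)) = -27 / 377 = -0.07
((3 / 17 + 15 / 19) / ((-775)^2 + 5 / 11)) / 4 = 429 / 1067011120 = 0.00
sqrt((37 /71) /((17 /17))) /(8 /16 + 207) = 2 * sqrt(2627) /29465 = 0.00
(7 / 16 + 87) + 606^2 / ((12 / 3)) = 1470343 / 16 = 91896.44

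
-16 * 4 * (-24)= 1536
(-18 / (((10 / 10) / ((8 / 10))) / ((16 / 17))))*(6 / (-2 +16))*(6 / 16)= -1296 / 595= -2.18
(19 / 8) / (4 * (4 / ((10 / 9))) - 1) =95 / 536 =0.18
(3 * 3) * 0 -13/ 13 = -1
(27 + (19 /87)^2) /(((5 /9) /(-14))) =-681.60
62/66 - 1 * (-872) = 28807/33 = 872.94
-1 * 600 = -600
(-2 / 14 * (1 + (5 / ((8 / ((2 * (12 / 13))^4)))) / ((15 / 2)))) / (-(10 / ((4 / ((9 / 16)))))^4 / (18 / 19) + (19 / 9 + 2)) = 1060909350912 / 63427040677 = 16.73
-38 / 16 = -19 / 8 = -2.38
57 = 57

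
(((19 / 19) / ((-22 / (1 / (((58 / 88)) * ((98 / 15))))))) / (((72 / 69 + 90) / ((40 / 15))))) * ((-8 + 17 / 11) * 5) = 163300 / 16365657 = 0.01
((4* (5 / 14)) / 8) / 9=5 / 252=0.02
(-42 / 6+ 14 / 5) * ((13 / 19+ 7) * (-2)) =6132 / 95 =64.55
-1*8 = -8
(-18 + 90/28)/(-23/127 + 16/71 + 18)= -0.82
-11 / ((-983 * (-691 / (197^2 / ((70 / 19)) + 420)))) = -8434481 / 47547710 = -0.18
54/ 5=10.80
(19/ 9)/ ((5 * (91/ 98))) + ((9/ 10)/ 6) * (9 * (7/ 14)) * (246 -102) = 57128/ 585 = 97.65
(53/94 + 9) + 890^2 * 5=372287899/94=3960509.56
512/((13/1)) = 512/13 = 39.38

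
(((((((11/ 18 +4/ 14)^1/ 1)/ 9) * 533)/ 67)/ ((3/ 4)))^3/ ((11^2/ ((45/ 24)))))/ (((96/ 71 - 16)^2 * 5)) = 0.00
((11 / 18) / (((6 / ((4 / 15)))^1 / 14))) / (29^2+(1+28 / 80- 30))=8 / 17091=0.00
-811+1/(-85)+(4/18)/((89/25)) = -55213486/68085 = -810.95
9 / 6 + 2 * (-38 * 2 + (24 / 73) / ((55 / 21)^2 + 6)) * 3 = -376183539 / 827966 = -454.35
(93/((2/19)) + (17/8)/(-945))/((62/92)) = 153622589/117180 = 1311.00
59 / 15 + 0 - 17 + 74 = 914 / 15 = 60.93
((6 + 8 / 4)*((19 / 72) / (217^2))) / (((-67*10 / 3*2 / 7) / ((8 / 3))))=-0.00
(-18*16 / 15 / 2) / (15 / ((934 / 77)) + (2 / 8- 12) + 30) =-89664 / 182005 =-0.49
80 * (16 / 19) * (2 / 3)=2560 / 57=44.91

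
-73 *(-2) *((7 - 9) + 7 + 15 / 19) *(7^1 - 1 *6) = 16060 / 19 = 845.26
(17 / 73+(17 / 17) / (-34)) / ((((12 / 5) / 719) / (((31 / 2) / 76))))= 56279725 / 4527168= 12.43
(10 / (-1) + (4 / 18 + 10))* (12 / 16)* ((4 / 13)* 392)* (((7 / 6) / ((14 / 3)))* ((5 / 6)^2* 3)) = 1225 / 117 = 10.47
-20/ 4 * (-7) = 35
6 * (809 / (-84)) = -809 / 14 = -57.79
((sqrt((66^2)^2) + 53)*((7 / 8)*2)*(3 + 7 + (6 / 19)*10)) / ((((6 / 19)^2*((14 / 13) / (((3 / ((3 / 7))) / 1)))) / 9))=952895125 / 16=59555945.31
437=437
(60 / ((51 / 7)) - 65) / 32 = -965 / 544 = -1.77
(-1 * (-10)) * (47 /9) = 470 /9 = 52.22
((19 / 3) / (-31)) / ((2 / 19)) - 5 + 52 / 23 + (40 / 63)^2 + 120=654969097 / 5659794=115.72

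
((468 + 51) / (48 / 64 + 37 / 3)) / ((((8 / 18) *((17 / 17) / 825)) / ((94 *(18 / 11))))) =1778249700 / 157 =11326431.21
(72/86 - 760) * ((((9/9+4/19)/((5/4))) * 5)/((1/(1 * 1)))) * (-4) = 12012992/817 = 14703.78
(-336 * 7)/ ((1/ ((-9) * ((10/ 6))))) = 35280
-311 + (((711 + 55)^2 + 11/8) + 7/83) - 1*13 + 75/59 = 22974167003/39176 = 586434.73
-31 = -31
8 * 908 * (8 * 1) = 58112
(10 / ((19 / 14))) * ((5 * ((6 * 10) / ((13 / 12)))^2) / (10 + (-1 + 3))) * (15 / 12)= 37800000 / 3211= 11772.03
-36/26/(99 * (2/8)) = -8/143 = -0.06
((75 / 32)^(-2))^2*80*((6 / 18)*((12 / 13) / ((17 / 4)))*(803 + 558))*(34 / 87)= 730681311232 / 7157109375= 102.09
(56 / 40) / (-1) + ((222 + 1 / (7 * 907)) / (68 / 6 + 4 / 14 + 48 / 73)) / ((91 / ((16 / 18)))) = -1425229723 / 1165009755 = -1.22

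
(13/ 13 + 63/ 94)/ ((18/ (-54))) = -471/ 94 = -5.01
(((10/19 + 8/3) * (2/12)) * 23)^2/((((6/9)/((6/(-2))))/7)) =-30664543/6498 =-4719.07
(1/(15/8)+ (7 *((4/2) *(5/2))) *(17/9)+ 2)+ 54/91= 283529/4095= 69.24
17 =17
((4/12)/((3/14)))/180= 7/810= 0.01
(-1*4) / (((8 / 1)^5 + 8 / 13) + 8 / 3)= -39 / 319520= -0.00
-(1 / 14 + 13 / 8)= -95 / 56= -1.70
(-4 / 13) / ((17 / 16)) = -64 / 221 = -0.29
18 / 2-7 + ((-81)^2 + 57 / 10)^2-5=4312154589 / 100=43121545.89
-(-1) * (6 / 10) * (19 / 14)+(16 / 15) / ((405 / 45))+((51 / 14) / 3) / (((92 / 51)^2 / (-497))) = -2951817583 / 15996960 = -184.52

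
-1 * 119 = -119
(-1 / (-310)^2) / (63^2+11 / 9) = -9 / 3433845200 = -0.00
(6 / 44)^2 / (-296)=-9 / 143264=-0.00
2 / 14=1 / 7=0.14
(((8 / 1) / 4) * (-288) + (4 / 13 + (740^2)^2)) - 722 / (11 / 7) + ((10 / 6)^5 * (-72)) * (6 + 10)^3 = 1157767052163298 / 3861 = 299861966372.26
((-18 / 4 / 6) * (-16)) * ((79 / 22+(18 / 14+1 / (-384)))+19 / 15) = 73.69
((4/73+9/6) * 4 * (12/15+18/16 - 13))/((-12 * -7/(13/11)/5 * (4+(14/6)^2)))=-3921879/7644560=-0.51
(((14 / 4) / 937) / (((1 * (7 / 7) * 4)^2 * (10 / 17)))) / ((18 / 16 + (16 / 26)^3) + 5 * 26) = 261443 / 86531912520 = 0.00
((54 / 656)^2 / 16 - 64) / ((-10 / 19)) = 2093140453 / 17213440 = 121.60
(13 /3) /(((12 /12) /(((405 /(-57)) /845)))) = -9 /247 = -0.04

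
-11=-11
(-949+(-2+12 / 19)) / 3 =-6019 / 19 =-316.79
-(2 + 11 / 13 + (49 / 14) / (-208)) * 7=-8239 / 416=-19.81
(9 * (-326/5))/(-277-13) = 1467/725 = 2.02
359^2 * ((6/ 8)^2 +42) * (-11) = -965447571/ 16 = -60340473.19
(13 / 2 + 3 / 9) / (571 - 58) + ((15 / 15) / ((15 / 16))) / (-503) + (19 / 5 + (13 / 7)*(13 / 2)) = 15.88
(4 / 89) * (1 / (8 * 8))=1 / 1424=0.00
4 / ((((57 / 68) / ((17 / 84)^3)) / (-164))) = -3424361 / 527877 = -6.49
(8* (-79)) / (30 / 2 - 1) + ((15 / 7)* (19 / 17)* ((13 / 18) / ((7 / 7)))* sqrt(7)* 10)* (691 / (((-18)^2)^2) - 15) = -9719135075* sqrt(7) / 37476432 - 316 / 7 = -731.29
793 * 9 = 7137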